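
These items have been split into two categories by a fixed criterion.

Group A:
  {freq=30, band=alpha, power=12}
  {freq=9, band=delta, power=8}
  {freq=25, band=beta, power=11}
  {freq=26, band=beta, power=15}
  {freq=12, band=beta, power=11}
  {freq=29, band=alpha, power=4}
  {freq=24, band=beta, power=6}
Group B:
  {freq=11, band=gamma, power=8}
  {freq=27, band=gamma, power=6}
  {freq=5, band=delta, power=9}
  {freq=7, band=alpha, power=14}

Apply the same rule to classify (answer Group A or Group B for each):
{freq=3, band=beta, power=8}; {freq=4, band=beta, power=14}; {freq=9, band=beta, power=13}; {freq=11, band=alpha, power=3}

Group B, Group B, Group A, Group A

One predicate separates the groups cleanly: band is not gamma AND freq ≥ 9.
Group B: {freq=3, band=beta, power=8}, since band is beta, freq = 3.
Group B: {freq=4, band=beta, power=14}, since band is beta, freq = 4.
Group A: {freq=9, band=beta, power=13}, since band is beta, freq = 9.
Group A: {freq=11, band=alpha, power=3}, since band is alpha, freq = 11.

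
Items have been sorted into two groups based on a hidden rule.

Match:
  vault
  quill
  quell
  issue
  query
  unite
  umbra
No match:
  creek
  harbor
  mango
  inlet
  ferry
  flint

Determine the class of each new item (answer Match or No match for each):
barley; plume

Looking at the examples, the only property every 'Match' case has and every 'No match' case lacks is: contains 'u'.

No match, Match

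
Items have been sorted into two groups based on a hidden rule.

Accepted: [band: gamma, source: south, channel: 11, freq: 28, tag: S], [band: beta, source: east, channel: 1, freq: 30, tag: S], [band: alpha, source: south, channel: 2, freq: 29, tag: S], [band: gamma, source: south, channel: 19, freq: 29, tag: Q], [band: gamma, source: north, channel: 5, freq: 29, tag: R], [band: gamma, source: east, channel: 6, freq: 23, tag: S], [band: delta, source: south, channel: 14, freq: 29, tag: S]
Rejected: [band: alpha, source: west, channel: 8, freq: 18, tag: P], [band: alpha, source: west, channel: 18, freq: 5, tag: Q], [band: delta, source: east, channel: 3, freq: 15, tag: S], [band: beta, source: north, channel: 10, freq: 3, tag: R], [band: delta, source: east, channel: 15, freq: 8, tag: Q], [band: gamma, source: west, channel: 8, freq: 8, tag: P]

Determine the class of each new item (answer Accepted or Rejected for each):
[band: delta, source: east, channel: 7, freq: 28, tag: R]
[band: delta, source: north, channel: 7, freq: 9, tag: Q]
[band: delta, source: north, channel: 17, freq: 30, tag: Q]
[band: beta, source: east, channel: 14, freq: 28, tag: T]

Accepted, Rejected, Accepted, Accepted

The distinguishing property — freq ≥ 23 — holds for all the 'Accepted' cases and none of the 'Rejected' cases.
[band: delta, source: east, channel: 7, freq: 28, tag: R] — freq = 28, hence Accepted.
[band: delta, source: north, channel: 7, freq: 9, tag: Q] — freq = 9, hence Rejected.
[band: delta, source: north, channel: 17, freq: 30, tag: Q] — freq = 30, hence Accepted.
[band: beta, source: east, channel: 14, freq: 28, tag: T] — freq = 28, hence Accepted.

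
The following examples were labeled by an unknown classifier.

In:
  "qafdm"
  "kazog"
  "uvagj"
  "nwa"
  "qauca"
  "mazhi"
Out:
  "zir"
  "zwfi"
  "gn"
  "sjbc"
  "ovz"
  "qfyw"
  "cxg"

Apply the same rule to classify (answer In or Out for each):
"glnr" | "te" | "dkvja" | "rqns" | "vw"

One predicate separates the groups cleanly: contains 'a'.
"glnr" → no 'a' → Out. "te" → no 'a' → Out. "dkvja" → has 'a' → In. "rqns" → no 'a' → Out. "vw" → no 'a' → Out.

Out, Out, In, Out, Out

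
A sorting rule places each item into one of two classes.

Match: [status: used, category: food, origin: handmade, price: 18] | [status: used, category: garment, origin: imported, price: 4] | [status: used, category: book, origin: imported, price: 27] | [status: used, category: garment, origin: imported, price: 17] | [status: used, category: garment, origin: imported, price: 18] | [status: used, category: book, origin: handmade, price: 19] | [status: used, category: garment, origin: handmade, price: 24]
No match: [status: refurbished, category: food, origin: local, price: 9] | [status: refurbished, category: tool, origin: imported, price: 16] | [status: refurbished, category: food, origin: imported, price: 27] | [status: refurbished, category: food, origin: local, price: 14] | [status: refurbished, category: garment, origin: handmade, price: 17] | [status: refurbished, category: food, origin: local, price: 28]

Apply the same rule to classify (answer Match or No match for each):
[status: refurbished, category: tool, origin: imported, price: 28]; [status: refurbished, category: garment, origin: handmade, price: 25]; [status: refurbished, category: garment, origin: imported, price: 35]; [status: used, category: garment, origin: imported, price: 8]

No match, No match, No match, Match

The simplest hypothesis consistent with all the labels is: status is used.
[status: refurbished, category: tool, origin: imported, price: 28]: No match (status is refurbished). [status: refurbished, category: garment, origin: handmade, price: 25]: No match (status is refurbished). [status: refurbished, category: garment, origin: imported, price: 35]: No match (status is refurbished). [status: used, category: garment, origin: imported, price: 8]: Match (status is used).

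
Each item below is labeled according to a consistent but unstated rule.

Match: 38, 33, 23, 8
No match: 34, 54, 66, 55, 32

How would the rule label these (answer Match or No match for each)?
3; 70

Match, No match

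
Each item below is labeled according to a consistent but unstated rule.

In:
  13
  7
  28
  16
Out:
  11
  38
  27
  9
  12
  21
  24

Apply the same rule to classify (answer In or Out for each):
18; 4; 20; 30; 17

Out, In, Out, Out, Out

The pattern is that an item is 'In' exactly when: ≡ 1 (mod 3).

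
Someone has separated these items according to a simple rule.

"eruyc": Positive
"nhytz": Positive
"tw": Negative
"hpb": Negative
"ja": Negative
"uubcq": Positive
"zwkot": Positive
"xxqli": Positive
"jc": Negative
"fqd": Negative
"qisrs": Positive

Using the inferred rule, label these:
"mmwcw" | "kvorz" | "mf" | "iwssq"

A rule that fits every label: length 5 — true of each 'Positive' example, false of each 'Negative' one.
"mmwcw": Positive (length 5).
"kvorz": Positive (length 5).
"mf": Negative (length 2).
"iwssq": Positive (length 5).

Positive, Positive, Negative, Positive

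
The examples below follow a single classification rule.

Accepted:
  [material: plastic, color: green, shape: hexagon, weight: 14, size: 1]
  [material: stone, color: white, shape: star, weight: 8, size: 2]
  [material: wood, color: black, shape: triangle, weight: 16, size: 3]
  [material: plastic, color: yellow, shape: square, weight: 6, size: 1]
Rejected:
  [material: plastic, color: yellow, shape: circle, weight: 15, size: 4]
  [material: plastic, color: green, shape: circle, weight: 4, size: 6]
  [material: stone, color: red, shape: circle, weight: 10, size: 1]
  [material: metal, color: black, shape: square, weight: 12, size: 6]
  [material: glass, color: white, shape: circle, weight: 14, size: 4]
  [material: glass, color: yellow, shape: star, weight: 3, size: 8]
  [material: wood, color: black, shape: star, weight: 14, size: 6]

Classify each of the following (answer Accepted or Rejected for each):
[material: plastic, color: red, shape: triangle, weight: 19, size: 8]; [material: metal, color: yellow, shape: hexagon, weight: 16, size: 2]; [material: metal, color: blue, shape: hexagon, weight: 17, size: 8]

Rejected, Accepted, Rejected

Rule: size ≤ 3 AND weight ≠ 10. This holds for each 'Accepted' example and fails for each 'Rejected' one.
[material: plastic, color: red, shape: triangle, weight: 19, size: 8] — size = 8, weight = 19, hence Rejected.
[material: metal, color: yellow, shape: hexagon, weight: 16, size: 2] — size = 2, weight = 16, hence Accepted.
[material: metal, color: blue, shape: hexagon, weight: 17, size: 8] — size = 8, weight = 17, hence Rejected.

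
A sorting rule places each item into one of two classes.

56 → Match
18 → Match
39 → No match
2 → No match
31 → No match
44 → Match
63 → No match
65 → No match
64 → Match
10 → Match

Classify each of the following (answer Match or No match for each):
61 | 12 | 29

The simplest hypothesis consistent with all the labels is: even AND at least 10.
61 — 61 is odd, 61 ≥ 10, hence No match. 12 — 12 is even, 12 ≥ 10, hence Match. 29 — 29 is odd, 29 ≥ 10, hence No match.

No match, Match, No match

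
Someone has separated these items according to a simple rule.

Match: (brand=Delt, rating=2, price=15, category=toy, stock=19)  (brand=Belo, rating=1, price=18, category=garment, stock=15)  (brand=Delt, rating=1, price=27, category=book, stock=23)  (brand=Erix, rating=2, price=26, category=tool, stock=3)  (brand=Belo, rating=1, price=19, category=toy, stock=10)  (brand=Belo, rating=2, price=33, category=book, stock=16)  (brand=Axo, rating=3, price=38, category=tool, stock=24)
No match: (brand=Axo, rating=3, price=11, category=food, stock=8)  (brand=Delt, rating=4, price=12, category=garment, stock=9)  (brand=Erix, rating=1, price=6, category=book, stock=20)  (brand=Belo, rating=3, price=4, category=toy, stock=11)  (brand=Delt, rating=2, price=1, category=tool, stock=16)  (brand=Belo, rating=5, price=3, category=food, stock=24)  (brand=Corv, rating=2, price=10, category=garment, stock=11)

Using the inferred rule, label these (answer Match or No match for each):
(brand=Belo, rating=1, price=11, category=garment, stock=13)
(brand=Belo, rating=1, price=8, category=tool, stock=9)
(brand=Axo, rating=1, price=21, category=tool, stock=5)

The classifier is using: price ≥ 15.
(brand=Belo, rating=1, price=11, category=garment, stock=13): No match (price = 11). (brand=Belo, rating=1, price=8, category=tool, stock=9): No match (price = 8). (brand=Axo, rating=1, price=21, category=tool, stock=5): Match (price = 21).

No match, No match, Match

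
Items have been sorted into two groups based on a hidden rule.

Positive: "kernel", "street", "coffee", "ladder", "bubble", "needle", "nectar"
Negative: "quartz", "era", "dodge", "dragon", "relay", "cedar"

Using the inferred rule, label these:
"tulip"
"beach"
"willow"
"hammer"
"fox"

Negative, Negative, Negative, Positive, Negative

The pattern is that an item is 'Positive' exactly when: even length AND contains 'e'.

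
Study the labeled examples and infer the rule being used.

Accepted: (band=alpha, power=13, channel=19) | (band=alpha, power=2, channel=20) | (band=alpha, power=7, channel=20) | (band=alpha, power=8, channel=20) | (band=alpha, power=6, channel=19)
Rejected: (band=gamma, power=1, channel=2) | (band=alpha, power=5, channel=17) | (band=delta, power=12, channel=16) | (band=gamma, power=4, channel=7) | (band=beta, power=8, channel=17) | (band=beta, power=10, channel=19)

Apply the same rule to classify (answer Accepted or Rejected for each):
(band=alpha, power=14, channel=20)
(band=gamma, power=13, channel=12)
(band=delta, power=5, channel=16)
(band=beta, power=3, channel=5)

Accepted, Rejected, Rejected, Rejected

The rule appears to be: band is alpha AND channel ≥ 19.
Accepted: (band=alpha, power=14, channel=20), since band is alpha, channel = 20. Rejected: (band=gamma, power=13, channel=12), since band is gamma, channel = 12. Rejected: (band=delta, power=5, channel=16), since band is delta, channel = 16. Rejected: (band=beta, power=3, channel=5), since band is beta, channel = 5.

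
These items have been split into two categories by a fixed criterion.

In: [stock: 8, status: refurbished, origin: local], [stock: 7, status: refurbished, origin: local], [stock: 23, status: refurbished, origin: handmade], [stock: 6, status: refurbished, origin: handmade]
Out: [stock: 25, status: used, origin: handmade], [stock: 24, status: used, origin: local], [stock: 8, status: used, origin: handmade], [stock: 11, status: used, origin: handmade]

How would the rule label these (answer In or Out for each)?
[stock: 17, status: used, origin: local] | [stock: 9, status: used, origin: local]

Out, Out

The common property of the 'In' items is: status is refurbished. No 'Out' item has it.
[stock: 17, status: used, origin: local]: status is used — does not pass, so Out.
[stock: 9, status: used, origin: local]: status is used — does not pass, so Out.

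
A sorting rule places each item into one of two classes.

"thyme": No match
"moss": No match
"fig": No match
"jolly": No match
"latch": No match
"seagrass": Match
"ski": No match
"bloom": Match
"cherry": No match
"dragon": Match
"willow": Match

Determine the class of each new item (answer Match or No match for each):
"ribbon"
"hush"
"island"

All 'Match' examples share one property — has ≥ 2 vowels — and every 'No match' example lacks it.
"ribbon" — 2 vowels, hence Match.
"hush" — 1 vowel, hence No match.
"island" — 2 vowels, hence Match.

Match, No match, Match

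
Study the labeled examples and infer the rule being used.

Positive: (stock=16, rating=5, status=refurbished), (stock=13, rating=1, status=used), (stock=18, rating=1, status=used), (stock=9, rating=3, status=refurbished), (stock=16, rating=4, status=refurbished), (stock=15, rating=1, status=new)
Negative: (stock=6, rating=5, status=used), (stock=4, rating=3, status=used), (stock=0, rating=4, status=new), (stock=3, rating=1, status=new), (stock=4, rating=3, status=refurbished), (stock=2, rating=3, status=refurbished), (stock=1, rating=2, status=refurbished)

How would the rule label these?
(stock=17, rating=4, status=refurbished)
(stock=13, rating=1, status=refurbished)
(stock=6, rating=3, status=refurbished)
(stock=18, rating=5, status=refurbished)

All 'Positive' examples share one property — stock ≥ 9 — and every 'Negative' example lacks it.
Positive: (stock=17, rating=4, status=refurbished), since stock = 17. Positive: (stock=13, rating=1, status=refurbished), since stock = 13. Negative: (stock=6, rating=3, status=refurbished), since stock = 6. Positive: (stock=18, rating=5, status=refurbished), since stock = 18.

Positive, Positive, Negative, Positive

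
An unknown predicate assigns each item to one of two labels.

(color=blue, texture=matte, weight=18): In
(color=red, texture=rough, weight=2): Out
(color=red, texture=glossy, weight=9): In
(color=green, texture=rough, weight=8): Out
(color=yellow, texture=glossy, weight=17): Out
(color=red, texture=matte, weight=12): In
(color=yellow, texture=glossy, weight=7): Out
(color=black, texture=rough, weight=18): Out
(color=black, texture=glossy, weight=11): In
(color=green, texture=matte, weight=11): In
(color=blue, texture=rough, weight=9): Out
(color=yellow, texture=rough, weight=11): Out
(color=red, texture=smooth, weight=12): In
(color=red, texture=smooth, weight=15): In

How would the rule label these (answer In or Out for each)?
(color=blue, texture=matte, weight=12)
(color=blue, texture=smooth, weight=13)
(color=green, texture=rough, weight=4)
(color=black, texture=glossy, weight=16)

In, In, Out, In

A rule that fits every label: texture is not rough AND color is not yellow — true of each 'In' example, false of each 'Out' one.
(color=blue, texture=matte, weight=12): texture is matte, color is blue — qualifies, so In.
(color=blue, texture=smooth, weight=13): texture is smooth, color is blue — qualifies, so In.
(color=green, texture=rough, weight=4): texture is rough, color is green — doesn't qualify, so Out.
(color=black, texture=glossy, weight=16): texture is glossy, color is black — qualifies, so In.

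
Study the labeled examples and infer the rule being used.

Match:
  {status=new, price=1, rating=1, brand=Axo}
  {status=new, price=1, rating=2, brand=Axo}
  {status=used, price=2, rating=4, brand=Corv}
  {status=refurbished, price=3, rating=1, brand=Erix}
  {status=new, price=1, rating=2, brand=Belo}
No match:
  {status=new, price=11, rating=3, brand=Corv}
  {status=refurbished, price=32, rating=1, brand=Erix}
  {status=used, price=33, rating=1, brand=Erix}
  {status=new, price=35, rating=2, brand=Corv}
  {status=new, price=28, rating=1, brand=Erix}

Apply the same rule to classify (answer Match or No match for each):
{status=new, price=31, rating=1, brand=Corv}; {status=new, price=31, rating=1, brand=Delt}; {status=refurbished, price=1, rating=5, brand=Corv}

No match, No match, Match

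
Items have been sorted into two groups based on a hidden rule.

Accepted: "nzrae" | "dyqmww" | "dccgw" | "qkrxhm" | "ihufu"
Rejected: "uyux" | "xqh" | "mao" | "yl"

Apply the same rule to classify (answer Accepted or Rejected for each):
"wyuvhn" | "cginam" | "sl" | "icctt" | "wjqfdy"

Accepted, Accepted, Rejected, Accepted, Accepted

The simplest hypothesis consistent with all the labels is: length ≥ 5.
Accepted: "wyuvhn", since length 6.
Accepted: "cginam", since length 6.
Rejected: "sl", since length 2.
Accepted: "icctt", since length 5.
Accepted: "wjqfdy", since length 6.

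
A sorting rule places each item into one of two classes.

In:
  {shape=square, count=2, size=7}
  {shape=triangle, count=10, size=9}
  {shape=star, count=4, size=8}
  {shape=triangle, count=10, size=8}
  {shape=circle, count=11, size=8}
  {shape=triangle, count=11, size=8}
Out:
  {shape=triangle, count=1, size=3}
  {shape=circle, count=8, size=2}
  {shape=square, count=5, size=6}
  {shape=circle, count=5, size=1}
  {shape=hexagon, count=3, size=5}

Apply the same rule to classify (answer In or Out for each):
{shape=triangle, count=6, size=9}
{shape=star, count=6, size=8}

In, In

The classifier is using: size ≥ 7.
{shape=triangle, count=6, size=9}: In (size = 9).
{shape=star, count=6, size=8}: In (size = 8).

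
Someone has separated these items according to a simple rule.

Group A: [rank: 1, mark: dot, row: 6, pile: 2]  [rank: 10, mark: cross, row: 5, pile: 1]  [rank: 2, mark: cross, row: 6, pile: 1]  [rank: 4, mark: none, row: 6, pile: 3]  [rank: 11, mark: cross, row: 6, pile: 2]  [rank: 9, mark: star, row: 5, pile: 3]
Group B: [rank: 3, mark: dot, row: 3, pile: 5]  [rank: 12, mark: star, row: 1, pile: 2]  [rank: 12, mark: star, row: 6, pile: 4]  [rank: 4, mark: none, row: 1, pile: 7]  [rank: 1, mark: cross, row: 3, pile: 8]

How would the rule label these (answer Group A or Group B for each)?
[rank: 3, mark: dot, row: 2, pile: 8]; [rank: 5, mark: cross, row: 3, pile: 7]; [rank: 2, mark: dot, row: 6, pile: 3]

A rule that fits every label: row ≥ 3 AND pile ≤ 3 — true of each 'Group A' example, false of each 'Group B' one.
[rank: 3, mark: dot, row: 2, pile: 8] → row = 2, pile = 8 → Group B.
[rank: 5, mark: cross, row: 3, pile: 7] → row = 3, pile = 7 → Group B.
[rank: 2, mark: dot, row: 6, pile: 3] → row = 6, pile = 3 → Group A.

Group B, Group B, Group A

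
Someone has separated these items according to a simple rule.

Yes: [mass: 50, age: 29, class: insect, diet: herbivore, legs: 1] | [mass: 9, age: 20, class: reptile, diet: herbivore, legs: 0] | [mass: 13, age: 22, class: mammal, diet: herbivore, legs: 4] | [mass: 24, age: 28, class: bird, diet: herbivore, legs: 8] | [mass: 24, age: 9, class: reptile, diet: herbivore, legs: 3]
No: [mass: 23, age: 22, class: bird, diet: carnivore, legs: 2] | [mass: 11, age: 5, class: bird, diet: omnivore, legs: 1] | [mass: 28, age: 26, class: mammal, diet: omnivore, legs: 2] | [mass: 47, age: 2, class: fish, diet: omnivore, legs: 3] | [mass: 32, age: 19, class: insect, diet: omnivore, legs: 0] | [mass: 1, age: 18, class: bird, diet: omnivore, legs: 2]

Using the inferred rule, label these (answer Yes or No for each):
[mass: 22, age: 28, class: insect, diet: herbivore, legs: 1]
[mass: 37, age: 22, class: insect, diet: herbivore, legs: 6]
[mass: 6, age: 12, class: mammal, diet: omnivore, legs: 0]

Yes, Yes, No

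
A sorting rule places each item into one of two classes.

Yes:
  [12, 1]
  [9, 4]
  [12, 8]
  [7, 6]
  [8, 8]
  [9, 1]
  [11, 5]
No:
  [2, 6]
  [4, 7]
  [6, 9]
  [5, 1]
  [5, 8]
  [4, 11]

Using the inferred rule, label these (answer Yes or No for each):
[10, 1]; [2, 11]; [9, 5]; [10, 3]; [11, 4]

Rule: first ≥ 7. This holds for each 'Yes' example and fails for each 'No' one.

Yes, No, Yes, Yes, Yes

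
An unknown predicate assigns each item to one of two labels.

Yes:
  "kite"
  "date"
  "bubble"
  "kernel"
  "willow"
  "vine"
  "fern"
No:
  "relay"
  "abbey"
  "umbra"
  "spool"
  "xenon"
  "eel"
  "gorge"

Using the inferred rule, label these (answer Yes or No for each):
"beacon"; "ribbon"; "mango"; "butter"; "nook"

Yes, Yes, No, Yes, Yes

'Yes' ⟺ even length.
Yes: "beacon", since length 6. Yes: "ribbon", since length 6. No: "mango", since length 5. Yes: "butter", since length 6. Yes: "nook", since length 4.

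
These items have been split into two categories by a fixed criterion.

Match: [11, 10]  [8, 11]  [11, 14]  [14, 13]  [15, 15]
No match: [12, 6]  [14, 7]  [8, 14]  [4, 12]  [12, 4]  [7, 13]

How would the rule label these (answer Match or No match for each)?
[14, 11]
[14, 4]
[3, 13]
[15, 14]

Match, No match, No match, Match

The common property of the 'Match' items is: |first − second| ≤ 3. No 'No match' item has it.
[14, 11] — |14−11| = 3, hence Match. [14, 4] — |14−4| = 10, hence No match. [3, 13] — |3−13| = 10, hence No match. [15, 14] — |15−14| = 1, hence Match.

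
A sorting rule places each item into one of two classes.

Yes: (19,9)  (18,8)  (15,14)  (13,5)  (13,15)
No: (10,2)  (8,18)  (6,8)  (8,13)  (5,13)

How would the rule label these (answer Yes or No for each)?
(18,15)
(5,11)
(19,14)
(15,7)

The distinguishing property — first ≥ 13 — holds for all the 'Yes' cases and none of the 'No' cases.
(18,15): first 18 — checks out, so Yes. (5,11): first 5 — fails the rule, so No. (19,14): first 19 — checks out, so Yes. (15,7): first 15 — checks out, so Yes.

Yes, No, Yes, Yes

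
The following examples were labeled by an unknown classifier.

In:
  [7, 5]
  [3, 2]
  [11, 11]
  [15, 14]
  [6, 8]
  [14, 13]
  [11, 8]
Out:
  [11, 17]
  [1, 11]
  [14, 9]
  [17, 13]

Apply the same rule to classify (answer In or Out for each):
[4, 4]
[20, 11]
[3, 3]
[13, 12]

Every 'In' example satisfies: |first − second| ≤ 3. None of the 'Out' examples do.
In: [4, 4], since |4−4| = 0.
Out: [20, 11], since |20−11| = 9.
In: [3, 3], since |3−3| = 0.
In: [13, 12], since |13−12| = 1.

In, Out, In, In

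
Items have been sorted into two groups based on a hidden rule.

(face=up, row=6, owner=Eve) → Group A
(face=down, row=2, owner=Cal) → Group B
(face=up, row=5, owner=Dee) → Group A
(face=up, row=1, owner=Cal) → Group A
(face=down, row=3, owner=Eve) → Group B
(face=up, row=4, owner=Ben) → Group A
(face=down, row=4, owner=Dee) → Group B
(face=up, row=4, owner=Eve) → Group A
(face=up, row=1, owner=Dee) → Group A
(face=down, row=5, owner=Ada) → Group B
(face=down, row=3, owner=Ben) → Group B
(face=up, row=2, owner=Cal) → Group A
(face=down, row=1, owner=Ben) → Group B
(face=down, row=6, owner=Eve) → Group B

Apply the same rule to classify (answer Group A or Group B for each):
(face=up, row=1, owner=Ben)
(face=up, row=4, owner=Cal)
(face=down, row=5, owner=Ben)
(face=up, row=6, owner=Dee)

Group A, Group A, Group B, Group A

A rule that fits every label: face is up — true of each 'Group A' example, false of each 'Group B' one.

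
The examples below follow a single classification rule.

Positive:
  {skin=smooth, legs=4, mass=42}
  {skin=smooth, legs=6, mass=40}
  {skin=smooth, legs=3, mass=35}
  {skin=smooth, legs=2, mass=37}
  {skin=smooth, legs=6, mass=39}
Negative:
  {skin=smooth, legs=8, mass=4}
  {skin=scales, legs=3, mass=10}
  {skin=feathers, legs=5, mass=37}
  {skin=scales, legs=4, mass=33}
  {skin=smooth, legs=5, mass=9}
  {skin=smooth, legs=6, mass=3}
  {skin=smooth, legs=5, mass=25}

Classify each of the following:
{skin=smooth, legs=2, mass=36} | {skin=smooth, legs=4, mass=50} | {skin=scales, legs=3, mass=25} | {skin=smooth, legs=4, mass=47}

The rule appears to be: skin is smooth AND mass ≥ 33.
{skin=smooth, legs=2, mass=36} — skin is smooth, mass = 36, hence Positive. {skin=smooth, legs=4, mass=50} — skin is smooth, mass = 50, hence Positive. {skin=scales, legs=3, mass=25} — skin is scales, mass = 25, hence Negative. {skin=smooth, legs=4, mass=47} — skin is smooth, mass = 47, hence Positive.

Positive, Positive, Negative, Positive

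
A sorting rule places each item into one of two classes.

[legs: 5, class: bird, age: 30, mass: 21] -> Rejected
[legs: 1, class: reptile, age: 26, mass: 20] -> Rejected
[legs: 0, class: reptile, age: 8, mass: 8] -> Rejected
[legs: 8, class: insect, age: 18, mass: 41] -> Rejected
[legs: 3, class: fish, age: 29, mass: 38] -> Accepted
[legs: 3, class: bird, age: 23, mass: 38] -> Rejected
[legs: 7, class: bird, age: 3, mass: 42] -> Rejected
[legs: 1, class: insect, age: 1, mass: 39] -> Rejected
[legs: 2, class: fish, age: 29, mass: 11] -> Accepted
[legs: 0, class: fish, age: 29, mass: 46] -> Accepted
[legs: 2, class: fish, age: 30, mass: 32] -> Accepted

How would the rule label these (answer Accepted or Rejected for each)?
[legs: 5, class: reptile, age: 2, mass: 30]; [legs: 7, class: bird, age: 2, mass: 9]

Rejected, Rejected

Comparing the two groups points to one rule — class is fish.
[legs: 5, class: reptile, age: 2, mass: 30]: Rejected (class is reptile). [legs: 7, class: bird, age: 2, mass: 9]: Rejected (class is bird).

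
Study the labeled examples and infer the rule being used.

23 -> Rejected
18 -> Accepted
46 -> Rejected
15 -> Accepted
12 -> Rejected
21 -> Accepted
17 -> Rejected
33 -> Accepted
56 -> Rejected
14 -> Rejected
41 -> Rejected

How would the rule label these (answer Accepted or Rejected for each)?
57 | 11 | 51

The common property of the 'Accepted' items is: multiple of 3 AND at least 14. No 'Rejected' item has it.
Accepted: 57, since 57 = 3·19, 57 ≥ 14.
Rejected: 11, since 11 = 3·3 + 2, 11 < 14.
Accepted: 51, since 51 = 3·17, 51 ≥ 14.

Accepted, Rejected, Accepted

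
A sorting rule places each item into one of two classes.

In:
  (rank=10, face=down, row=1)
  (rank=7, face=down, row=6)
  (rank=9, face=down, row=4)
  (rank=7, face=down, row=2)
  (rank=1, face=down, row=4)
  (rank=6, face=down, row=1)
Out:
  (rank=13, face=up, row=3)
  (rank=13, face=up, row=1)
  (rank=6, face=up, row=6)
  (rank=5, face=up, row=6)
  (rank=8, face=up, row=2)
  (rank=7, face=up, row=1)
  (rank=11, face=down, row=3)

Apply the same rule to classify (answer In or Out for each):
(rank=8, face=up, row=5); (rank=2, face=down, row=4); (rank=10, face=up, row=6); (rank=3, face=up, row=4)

Out, In, Out, Out

One predicate separates the groups cleanly: face is down AND rank ≤ 10.
(rank=8, face=up, row=5): Out (face is up, rank = 8). (rank=2, face=down, row=4): In (face is down, rank = 2). (rank=10, face=up, row=6): Out (face is up, rank = 10). (rank=3, face=up, row=4): Out (face is up, rank = 3).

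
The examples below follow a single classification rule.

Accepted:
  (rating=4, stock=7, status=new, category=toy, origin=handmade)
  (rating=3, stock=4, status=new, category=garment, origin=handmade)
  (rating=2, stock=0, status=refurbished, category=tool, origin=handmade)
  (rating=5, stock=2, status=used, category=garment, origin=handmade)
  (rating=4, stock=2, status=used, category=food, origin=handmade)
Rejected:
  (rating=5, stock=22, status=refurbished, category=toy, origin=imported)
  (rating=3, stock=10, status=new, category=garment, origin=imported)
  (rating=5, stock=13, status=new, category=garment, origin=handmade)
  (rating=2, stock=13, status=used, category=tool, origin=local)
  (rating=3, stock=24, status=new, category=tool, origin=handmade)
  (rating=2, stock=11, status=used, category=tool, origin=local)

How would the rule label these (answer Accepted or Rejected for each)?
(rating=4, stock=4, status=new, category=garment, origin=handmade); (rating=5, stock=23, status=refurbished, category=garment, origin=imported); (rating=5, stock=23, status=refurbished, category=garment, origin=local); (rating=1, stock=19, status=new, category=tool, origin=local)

Accepted, Rejected, Rejected, Rejected

The distinguishing property — stock ≤ 7 — holds for all the 'Accepted' cases and none of the 'Rejected' cases.
Accepted: (rating=4, stock=4, status=new, category=garment, origin=handmade), since stock = 4. Rejected: (rating=5, stock=23, status=refurbished, category=garment, origin=imported), since stock = 23. Rejected: (rating=5, stock=23, status=refurbished, category=garment, origin=local), since stock = 23. Rejected: (rating=1, stock=19, status=new, category=tool, origin=local), since stock = 19.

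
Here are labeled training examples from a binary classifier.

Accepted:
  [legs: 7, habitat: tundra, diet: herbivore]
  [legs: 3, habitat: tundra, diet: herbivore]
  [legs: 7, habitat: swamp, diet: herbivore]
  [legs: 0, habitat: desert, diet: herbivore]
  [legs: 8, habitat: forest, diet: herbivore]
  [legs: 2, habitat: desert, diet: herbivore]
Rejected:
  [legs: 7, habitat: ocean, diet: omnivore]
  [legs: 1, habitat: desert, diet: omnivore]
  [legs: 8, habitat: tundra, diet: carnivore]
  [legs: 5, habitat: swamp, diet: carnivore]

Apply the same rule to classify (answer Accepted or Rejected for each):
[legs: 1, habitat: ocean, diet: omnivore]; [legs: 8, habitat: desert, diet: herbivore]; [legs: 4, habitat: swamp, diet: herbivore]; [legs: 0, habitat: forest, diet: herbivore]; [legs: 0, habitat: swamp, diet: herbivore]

Rejected, Accepted, Accepted, Accepted, Accepted

Comparing the two groups points to one rule — diet is herbivore.
[legs: 1, habitat: ocean, diet: omnivore] — diet is omnivore, hence Rejected.
[legs: 8, habitat: desert, diet: herbivore] — diet is herbivore, hence Accepted.
[legs: 4, habitat: swamp, diet: herbivore] — diet is herbivore, hence Accepted.
[legs: 0, habitat: forest, diet: herbivore] — diet is herbivore, hence Accepted.
[legs: 0, habitat: swamp, diet: herbivore] — diet is herbivore, hence Accepted.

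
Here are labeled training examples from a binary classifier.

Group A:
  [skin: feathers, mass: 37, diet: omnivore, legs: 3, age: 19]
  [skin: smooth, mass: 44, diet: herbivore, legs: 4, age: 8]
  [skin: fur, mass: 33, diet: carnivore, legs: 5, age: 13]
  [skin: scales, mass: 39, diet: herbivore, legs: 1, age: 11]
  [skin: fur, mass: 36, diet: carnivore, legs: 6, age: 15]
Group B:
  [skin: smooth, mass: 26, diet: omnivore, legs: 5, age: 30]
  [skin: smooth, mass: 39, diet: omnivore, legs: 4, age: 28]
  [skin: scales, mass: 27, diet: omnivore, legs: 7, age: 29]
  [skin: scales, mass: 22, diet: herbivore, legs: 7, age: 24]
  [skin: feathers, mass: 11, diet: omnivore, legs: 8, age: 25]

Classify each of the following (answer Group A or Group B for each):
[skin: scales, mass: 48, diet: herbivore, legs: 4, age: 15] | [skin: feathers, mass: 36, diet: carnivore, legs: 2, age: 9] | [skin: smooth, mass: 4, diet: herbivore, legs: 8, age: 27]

The distinguishing property — age ≤ 19 — holds for all the 'Group A' cases and none of the 'Group B' cases.
[skin: scales, mass: 48, diet: herbivore, legs: 4, age: 15]: Group A (age = 15).
[skin: feathers, mass: 36, diet: carnivore, legs: 2, age: 9]: Group A (age = 9).
[skin: smooth, mass: 4, diet: herbivore, legs: 8, age: 27]: Group B (age = 27).

Group A, Group A, Group B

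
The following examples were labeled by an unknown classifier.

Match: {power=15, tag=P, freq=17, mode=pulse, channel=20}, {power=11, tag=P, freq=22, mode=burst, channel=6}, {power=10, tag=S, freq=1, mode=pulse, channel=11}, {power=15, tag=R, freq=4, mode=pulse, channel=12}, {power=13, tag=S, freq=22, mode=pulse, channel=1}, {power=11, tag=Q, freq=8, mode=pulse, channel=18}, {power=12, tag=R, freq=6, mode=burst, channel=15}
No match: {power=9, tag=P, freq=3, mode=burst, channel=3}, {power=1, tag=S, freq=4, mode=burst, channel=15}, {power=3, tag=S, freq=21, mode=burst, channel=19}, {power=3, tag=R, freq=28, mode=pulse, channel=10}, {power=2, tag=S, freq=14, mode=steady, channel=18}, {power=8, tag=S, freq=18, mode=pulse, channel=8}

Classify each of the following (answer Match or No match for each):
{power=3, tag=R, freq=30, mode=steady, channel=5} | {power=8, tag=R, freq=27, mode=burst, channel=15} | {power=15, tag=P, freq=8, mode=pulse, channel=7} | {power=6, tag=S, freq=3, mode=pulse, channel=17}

The simplest hypothesis consistent with all the labels is: power ≥ 10.
{power=3, tag=R, freq=30, mode=steady, channel=5}: No match (power = 3).
{power=8, tag=R, freq=27, mode=burst, channel=15}: No match (power = 8).
{power=15, tag=P, freq=8, mode=pulse, channel=7}: Match (power = 15).
{power=6, tag=S, freq=3, mode=pulse, channel=17}: No match (power = 6).

No match, No match, Match, No match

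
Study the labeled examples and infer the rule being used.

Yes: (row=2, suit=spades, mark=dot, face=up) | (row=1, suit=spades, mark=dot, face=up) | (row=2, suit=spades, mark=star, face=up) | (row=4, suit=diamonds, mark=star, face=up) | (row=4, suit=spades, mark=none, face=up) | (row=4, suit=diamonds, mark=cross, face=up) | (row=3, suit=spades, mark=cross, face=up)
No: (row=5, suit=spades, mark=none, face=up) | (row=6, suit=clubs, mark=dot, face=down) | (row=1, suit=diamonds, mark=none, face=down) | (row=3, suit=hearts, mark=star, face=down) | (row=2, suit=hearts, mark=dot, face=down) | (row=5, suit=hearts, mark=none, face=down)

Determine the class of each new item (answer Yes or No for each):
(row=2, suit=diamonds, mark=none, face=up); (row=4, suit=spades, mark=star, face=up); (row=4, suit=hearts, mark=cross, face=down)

'Yes' ⟺ face is up AND row ≤ 4.

Yes, Yes, No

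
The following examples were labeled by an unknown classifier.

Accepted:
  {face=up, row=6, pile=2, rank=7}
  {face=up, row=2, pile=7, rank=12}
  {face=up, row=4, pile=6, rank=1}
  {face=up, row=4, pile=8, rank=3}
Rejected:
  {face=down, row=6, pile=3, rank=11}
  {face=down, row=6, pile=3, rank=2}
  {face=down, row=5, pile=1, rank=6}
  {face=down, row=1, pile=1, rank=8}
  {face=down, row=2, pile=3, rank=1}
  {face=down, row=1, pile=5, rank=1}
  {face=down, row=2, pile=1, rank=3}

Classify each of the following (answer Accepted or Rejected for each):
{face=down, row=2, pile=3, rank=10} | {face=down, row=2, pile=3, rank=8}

Rejected, Rejected

Every 'Accepted' example satisfies: face is up. None of the 'Rejected' examples do.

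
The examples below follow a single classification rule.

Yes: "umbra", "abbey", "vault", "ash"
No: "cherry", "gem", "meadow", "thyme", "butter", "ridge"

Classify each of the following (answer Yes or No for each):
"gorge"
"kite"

The classifier is using: odd length AND contains 'a'.
No: "gorge", since length 5, no 'a'.
No: "kite", since length 4, no 'a'.

No, No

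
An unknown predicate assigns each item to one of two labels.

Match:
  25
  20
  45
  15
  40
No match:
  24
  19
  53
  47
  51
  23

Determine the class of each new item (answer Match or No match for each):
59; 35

No match, Match

The common property of the 'Match' items is: multiple of 5. No 'No match' item has it.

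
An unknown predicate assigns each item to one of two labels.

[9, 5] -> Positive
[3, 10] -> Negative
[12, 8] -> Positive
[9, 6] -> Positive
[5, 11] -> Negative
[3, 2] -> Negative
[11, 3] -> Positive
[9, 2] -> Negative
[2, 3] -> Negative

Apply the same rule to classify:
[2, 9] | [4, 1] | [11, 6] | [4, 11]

Negative, Negative, Positive, Negative

The distinguishing property — first > second AND sum ≥ 13 — holds for all the 'Positive' cases and none of the 'Negative' cases.
[2, 9] → 2 < 9, 2+9 = 11 → Negative. [4, 1] → 4 > 1, 4+1 = 5 → Negative. [11, 6] → 11 > 6, 11+6 = 17 → Positive. [4, 11] → 4 < 11, 4+11 = 15 → Negative.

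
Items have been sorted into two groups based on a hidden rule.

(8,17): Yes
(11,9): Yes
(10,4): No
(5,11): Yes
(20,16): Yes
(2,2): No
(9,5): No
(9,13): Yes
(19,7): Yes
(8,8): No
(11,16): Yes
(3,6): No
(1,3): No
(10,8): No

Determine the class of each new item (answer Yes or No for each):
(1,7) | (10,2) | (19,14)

No, No, Yes

Rule: max ≥ 11. This holds for each 'Yes' example and fails for each 'No' one.
(1,7): max 7 — lacks this property, so No.
(10,2): max 10 — lacks this property, so No.
(19,14): max 19 — matches, so Yes.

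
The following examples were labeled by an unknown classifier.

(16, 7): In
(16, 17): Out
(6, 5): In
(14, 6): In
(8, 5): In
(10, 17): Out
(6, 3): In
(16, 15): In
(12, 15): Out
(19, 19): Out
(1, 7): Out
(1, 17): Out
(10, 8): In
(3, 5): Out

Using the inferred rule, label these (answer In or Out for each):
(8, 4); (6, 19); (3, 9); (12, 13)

In, Out, Out, Out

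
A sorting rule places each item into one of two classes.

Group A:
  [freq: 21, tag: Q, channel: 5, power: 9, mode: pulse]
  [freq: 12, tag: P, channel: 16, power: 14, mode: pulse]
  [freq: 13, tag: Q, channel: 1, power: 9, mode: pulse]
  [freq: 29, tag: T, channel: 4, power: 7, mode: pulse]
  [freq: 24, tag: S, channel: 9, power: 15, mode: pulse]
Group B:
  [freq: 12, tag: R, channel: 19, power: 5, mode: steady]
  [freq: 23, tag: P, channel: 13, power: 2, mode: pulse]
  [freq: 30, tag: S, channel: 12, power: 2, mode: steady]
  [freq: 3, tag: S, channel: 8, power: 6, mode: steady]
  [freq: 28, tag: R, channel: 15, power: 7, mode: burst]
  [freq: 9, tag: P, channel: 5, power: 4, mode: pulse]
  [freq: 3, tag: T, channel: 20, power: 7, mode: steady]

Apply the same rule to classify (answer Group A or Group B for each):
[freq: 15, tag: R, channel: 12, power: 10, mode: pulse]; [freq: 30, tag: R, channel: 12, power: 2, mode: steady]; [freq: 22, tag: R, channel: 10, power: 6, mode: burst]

Group A, Group B, Group B

All 'Group A' examples share one property — mode is pulse AND power ≥ 5 — and every 'Group B' example lacks it.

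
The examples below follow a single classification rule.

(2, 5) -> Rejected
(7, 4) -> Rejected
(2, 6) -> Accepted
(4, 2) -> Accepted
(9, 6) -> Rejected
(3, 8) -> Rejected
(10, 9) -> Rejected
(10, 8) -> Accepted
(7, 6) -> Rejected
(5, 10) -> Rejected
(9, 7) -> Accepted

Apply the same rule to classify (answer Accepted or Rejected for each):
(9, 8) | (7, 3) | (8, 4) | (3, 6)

All 'Accepted' examples share one property — sum is even — and every 'Rejected' example lacks it.
(9, 8): 9+8 = 17 — does not pass, so Rejected. (7, 3): 7+3 = 10 — passes, so Accepted. (8, 4): 8+4 = 12 — passes, so Accepted. (3, 6): 3+6 = 9 — does not pass, so Rejected.

Rejected, Accepted, Accepted, Rejected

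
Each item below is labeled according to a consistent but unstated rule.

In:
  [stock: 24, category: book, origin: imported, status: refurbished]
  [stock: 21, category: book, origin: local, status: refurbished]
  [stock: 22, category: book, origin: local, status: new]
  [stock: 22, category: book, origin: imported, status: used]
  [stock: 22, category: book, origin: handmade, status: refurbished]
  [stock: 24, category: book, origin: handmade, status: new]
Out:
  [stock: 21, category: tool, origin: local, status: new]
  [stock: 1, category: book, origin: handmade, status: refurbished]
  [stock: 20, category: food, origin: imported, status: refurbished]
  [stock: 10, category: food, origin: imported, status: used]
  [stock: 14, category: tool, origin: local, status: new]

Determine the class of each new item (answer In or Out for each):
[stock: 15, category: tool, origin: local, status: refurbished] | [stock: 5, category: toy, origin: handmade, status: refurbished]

Out, Out

The classifier is using: category is book AND stock ≥ 10.
[stock: 15, category: tool, origin: local, status: refurbished]: category is tool, stock = 15 — doesn't qualify, so Out. [stock: 5, category: toy, origin: handmade, status: refurbished]: category is toy, stock = 5 — doesn't qualify, so Out.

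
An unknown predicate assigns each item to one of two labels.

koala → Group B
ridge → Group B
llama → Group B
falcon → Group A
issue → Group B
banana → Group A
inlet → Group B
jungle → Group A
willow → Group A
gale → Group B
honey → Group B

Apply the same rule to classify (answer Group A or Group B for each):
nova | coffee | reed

Group B, Group A, Group B

The simplest hypothesis consistent with all the labels is: length 6.
nova: length 4, fails the rule → Group B.
coffee: length 6, satisfies this → Group A.
reed: length 4, fails the rule → Group B.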